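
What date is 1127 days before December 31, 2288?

November 30, 2285

Count 1127 days before December 31, 2288:
Day-of-year of November 30, 2285: 334.
Day-of-year of December 31, 2288: 366.
2285 has 365 days, so 365 − 334 = 31 days remain in 2285.
Full years: 2286: 365; 2287: 365. Sum = 730.
Total: 31 + 730 + 366 = 1127 days.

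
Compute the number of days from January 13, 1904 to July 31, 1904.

January 1904: 31 − 13 = 18 days remain.
Then February 1904 (29), March (31), April (30), May (31), June (30): 29 + 31 + 30 + 31 + 30 = 151 days.
July 1–31, 1904: 31 days.
Total: 18 + 151 + 31 = 200 days.

200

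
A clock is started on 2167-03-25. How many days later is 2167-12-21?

271

March 2167: 31 − 25 = 6 days remain.
Then April (30), May (31), June (30), July (31), August (31), September (30), October (31), November (30): 30 + 31 + 30 + 31 + 31 + 30 + 31 + 30 = 244 days.
December 1–21, 2167: 21 days.
Total: 6 + 244 + 21 = 271 days.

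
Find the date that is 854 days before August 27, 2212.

April 26, 2210

Count 854 days before August 27, 2212:
April 2210: 30 − 26 = 4 days remain.
Then 27 full months totalling 823 days.
August 1–27, 2212: 27 days.
Total: 4 + 823 + 27 = 854 days.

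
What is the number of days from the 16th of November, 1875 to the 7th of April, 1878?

873

November 16, 1875 → November 16, 1876: 366 days (1876 is a leap year).
November 16, 1876 → November 16, 1877: 365 days.
November 1877: 30 − 16 = 14 days remain.
Then December (31), January (31), February 1878 (28), March (31): 31 + 31 + 28 + 31 = 121 days.
April 1–7, 1878: 7 days.
Residual: 142 days.
Total: 873 days.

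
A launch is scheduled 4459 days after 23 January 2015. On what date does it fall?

9 April 2027

Count 4459 days after January 23, 2015:
From January 23, 2015 to January 23, 2027: 12 years, of which 3 contain a Feb 29 — 9×365 + 3×366 = 4383 days.
January 2027: 31 − 23 = 8 days remain.
Then February 2027 (28), March (31): 28 + 31 = 59 days.
April 1–9, 2027: 9 days.
Residual: 76 days.
Total: 4459 days.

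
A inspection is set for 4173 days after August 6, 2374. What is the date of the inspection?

January 8, 2386

Count 4173 days after August 6, 2374:
From August 6, 2374 to August 6, 2385: 11 years, of which 3 contain a Feb 29 — 8×365 + 3×366 = 4018 days.
August 2385: 31 − 6 = 25 days remain.
Then September (30), October (31), November (30), December (31): 30 + 31 + 30 + 31 = 122 days.
January 1–8, 2386: 8 days.
Residual: 155 days.
Total: 4173 days.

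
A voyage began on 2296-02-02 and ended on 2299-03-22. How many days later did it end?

Day-of-year of February 2, 2296: 33.
Day-of-year of March 22, 2299: 81.
2296 has 366 days, so 366 − 33 = 333 days remain in 2296.
Full years: 2297: 365; 2298: 365. Sum = 730.
Total: 333 + 730 + 81 = 1144 days.

1144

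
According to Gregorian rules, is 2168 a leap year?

2168 is a leap year.

Yes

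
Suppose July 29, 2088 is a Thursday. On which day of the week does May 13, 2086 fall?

Count forward from the earlier date (May 13, 2086) to the later (July 29, 2088):
Day-of-year of May 13, 2086: 133.
Day-of-year of July 29, 2088: 211.
2086 has 365 days, so 365 − 133 = 232 days remain in 2086.
Full years: 2087: 365. Sum = 365.
Total: 232 + 365 + 211 = 808 days.
808 mod 7 = 3, so 3 days before Thursday is Monday.

Monday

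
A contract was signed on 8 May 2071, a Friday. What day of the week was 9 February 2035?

Friday

Count forward from the earlier date (February 9, 2035) to the later (May 8, 2071):
From February 9, 2035 to February 9, 2071: 36 years, of which 9 contain a Feb 29 — 27×365 + 9×366 = 13149 days.
February 2071: 28 − 9 = 19 days remain (2071 is not a leap year, so February has 28 days).
Then March (31), April (30): 31 + 30 = 61 days.
May 1–8, 2071: 8 days.
Residual: 88 days.
Total: 13237 days.
13237 is a multiple of 7, so 9 February 2035 falls on the same weekday: Friday.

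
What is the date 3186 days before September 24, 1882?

January 3, 1874

Count 3186 days before September 24, 1882:
From January 3, 1874 to January 3, 1882: 8 years, of which 2 contain a Feb 29 — 6×365 + 2×366 = 2922 days.
January 1882: 31 − 3 = 28 days remain.
Then February 1882 (28), March (31), April (30), May (31), June (30), July (31), August (31): 28 + 31 + 30 + 31 + 30 + 31 + 31 = 212 days.
September 1–24, 1882: 24 days.
Residual: 264 days.
Total: 3186 days.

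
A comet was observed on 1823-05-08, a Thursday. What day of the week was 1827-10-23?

May 8, 1823 → May 8, 1824: 366 days (1824 is a leap year).
May 8, 1824 → May 8, 1825: 365 days.
May 8, 1825 → May 8, 1826: 365 days.
May 8, 1826 → May 8, 1827: 365 days.
May 1827: 31 − 8 = 23 days remain.
Then June (30), July (31), August (31), September (30): 30 + 31 + 31 + 30 = 122 days.
October 1–23, 1827: 23 days.
Residual: 168 days.
Total: 1629 days.
1629 mod 7 = 5, so 5 days after Thursday is Tuesday.

Tuesday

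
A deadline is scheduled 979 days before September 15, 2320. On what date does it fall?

January 10, 2318

Count 979 days before September 15, 2320:
January 10, 2318 → January 10, 2319: 365 days.
January 10, 2319 → January 10, 2320: 365 days.
January 2320: 31 − 10 = 21 days remain.
Then February 2320 (29), March (31), April (30), May (31), June (30), July (31), August (31): 29 + 31 + 30 + 31 + 30 + 31 + 31 = 213 days.
September 1–15, 2320: 15 days.
Residual: 249 days.
Total: 979 days.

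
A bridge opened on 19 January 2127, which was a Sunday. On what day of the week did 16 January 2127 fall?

Count forward from the earlier date (January 16, 2127) to the later (January 19, 2127):
Within January 2127: 19 − 16 = 3 days.
3 mod 7 = 3, so 3 days before Sunday is Thursday.

Thursday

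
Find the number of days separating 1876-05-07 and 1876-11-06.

183

May 1876: 31 − 7 = 24 days remain.
Then June (30), July (31), August (31), September (30), October (31): 30 + 31 + 31 + 30 + 31 = 153 days.
November 1–6, 1876: 6 days.
Total: 24 + 153 + 6 = 183 days.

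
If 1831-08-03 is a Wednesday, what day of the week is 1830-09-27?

Monday

Count forward from the earlier date (September 27, 1830) to the later (August 3, 1831):
September 1830: 30 − 27 = 3 days remain.
Then 10 full months totalling 304 days.
August 1–3, 1831: 3 days.
Total: 3 + 304 + 3 = 310 days.
310 mod 7 = 2, so 2 days before Wednesday is Monday.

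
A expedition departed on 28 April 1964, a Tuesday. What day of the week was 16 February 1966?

Wednesday

April 1964: 30 − 28 = 2 days remain.
Then 21 full months totalling 641 days.
February 1–16, 1966: 16 days (1966 is not a leap year).
Total: 2 + 641 + 16 = 659 days.
659 mod 7 = 1, so 1 day after Tuesday is Wednesday.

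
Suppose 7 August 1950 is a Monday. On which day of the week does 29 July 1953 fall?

Wednesday

Day-of-year of August 7, 1950: 219.
Day-of-year of July 29, 1953: 210.
1950 has 365 days, so 365 − 219 = 146 days remain in 1950.
Full years: 1951: 365; 1952: 366. Sum = 731.
Total: 146 + 731 + 210 = 1087 days.
1087 mod 7 = 2, so 2 days after Monday is Wednesday.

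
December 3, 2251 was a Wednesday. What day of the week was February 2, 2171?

Saturday

Count forward from the earlier date (February 2, 2171) to the later (December 3, 2251):
From February 2, 2171 to February 2, 2251: 80 years, of which 19 contain a Feb 29 — 61×365 + 19×366 = 29219 days.
(2200 is not a leap year (divisible by 100 but not 400).)
February 2251: 28 − 2 = 26 days remain (2251 is not a leap year, so February has 28 days).
Then 9 full months totalling 275 days.
December 1–3, 2251: 3 days.
Residual: 304 days.
Total: 29523 days.
29523 mod 7 = 4, so 4 days before Wednesday is Saturday.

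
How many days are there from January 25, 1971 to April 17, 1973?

Day-of-year of January 25, 1971: 25.
Day-of-year of April 17, 1973: 107.
1971 has 365 days, so 365 − 25 = 340 days remain in 1971.
Full years: 1972: 366. Sum = 366.
Total: 340 + 366 + 107 = 813 days.

813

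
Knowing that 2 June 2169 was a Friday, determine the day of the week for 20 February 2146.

Count forward from the earlier date (February 20, 2146) to the later (June 2, 2169):
Day-of-year of February 20, 2146: 51.
Day-of-year of June 2, 2169: 153.
2146 has 365 days, so 365 − 51 = 314 days remain in 2146.
Full years 2147–2168: 16 common + 6 leap = 16×365 + 6×366 = 8036 days.
Total: 314 + 8036 + 153 = 8503 days.
8503 mod 7 = 5, so 5 days before Friday is Sunday.

Sunday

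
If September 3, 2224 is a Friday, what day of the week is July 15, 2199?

Count forward from the earlier date (July 15, 2199) to the later (September 3, 2224):
From July 15, 2199 to July 15, 2224: 25 years, of which 6 contain a Feb 29 — 19×365 + 6×366 = 9131 days.
(2200 is not a leap year (divisible by 100 but not 400).)
July 2224: 31 − 15 = 16 days remain.
Then August (31): 31 days.
September 1–3, 2224: 3 days.
Residual: 50 days.
Total: 9181 days.
9181 mod 7 = 4, so 4 days before Friday is Monday.

Monday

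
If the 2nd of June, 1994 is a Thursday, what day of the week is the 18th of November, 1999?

Thursday

June 2, 1994 → June 2, 1995: 365 days.
June 2, 1995 → June 2, 1996: 366 days (1996 is a leap year).
June 2, 1996 → June 2, 1997: 365 days.
June 2, 1997 → June 2, 1998: 365 days.
June 2, 1998 → June 2, 1999: 365 days.
June 1999: 30 − 2 = 28 days remain.
Then July (31), August (31), September (30), October (31): 31 + 31 + 30 + 31 = 123 days.
November 1–18, 1999: 18 days.
Residual: 169 days.
Total: 1995 days.
1995 is a multiple of 7, so the 18th of November, 1999 falls on the same weekday: Thursday.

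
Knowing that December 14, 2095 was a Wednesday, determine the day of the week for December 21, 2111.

From December 14, 2095 to December 14, 2111: 16 years, of which 3 contain a Feb 29 — 13×365 + 3×366 = 5843 days.
(2100 is not a leap year (divisible by 100 but not 400).)
Within December 2111: 21 − 14 = 7 days.
Total: 5850 days.
5850 mod 7 = 5, so 5 days after Wednesday is Monday.

Monday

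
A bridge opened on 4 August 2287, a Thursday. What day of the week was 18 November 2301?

Monday

Day-of-year of August 4, 2287: 216.
Day-of-year of November 18, 2301: 322.
2287 has 365 days, so 365 − 216 = 149 days remain in 2287.
Full years 2288–2300: 10 common + 3 leap = 10×365 + 3×366 = 4748 days.
Total: 149 + 4748 + 322 = 5219 days.
5219 mod 7 = 4, so 4 days after Thursday is Monday.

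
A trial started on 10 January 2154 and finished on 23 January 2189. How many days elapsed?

12797

Day-of-year of January 10, 2154: 10.
Day-of-year of January 23, 2189: 23.
2154 has 365 days, so 365 − 10 = 355 days remain in 2154.
Full years 2155–2188: 25 common + 9 leap = 25×365 + 9×366 = 12419 days.
Total: 355 + 12419 + 23 = 12797 days.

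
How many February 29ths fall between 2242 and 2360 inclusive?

29

Years divisible by 4: 2244, 2248, …, 2360 — 30 in all.
Of these, 2300 is divisible by 100 but not 400, so not leap.
Leap years: 30 − 1 = 29.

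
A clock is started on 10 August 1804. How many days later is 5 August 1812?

2917

From August 10, 1804 to August 10, 1811: 7 years, of which 1 contains a Feb 29 — 6×365 + 1×366 = 2556 days.
August 1811: 31 − 10 = 21 days remain.
Then 11 full months totalling 335 days.
August 1–5, 1812: 5 days.
Residual: 361 days.
Total: 2917 days.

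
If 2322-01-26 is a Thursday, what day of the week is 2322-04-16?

Sunday

January 2322: 31 − 26 = 5 days remain.
Then February 2322 (28), March (31): 28 + 31 = 59 days.
April 1–16, 2322: 16 days.
Total: 5 + 59 + 16 = 80 days.
80 mod 7 = 3, so 3 days after Thursday is Sunday.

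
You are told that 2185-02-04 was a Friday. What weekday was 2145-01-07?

Thursday

Count forward from the earlier date (January 7, 2145) to the later (February 4, 2185):
Day-of-year of January 7, 2145: 7.
Day-of-year of February 4, 2185: 35.
2145 has 365 days, so 365 − 7 = 358 days remain in 2145.
Full years 2146–2184: 29 common + 10 leap = 29×365 + 10×366 = 14245 days.
Total: 358 + 14245 + 35 = 14638 days.
14638 mod 7 = 1, so 1 day before Friday is Thursday.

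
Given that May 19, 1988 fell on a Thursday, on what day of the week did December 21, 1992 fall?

May 19, 1988 → May 19, 1989: 365 days.
May 19, 1989 → May 19, 1990: 365 days.
May 19, 1990 → May 19, 1991: 365 days.
May 19, 1991 → May 19, 1992: 366 days (1992 is a leap year).
May 1992: 31 − 19 = 12 days remain.
Then June (30), July (31), August (31), September (30), October (31), November (30): 30 + 31 + 31 + 30 + 31 + 30 = 183 days.
December 1–21, 1992: 21 days.
Residual: 216 days.
Total: 1677 days.
1677 mod 7 = 4, so 4 days after Thursday is Monday.

Monday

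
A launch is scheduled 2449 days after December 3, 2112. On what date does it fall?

August 18, 2119

Count 2449 days after December 3, 2112:
Day-of-year of December 3, 2112: 338.
Day-of-year of August 18, 2119: 230.
2112 has 366 days, so 366 − 338 = 28 days remain in 2112.
Full years: 2113: 365; 2114: 365; 2115: 365; 2116: 366; 2117: 365; 2118: 365. Sum = 2191.
Total: 28 + 2191 + 230 = 2449 days.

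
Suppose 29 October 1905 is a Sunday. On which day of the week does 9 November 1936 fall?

From October 29, 1905 to October 29, 1936: 31 years, of which 8 contain a Feb 29 — 23×365 + 8×366 = 11323 days.
October 1936: 31 − 29 = 2 days remain.
November 1–9, 1936: 9 days.
Residual: 11 days.
Total: 11334 days.
11334 mod 7 = 1, so 1 day after Sunday is Monday.

Monday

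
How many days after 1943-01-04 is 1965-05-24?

Day-of-year of January 4, 1943: 4.
Day-of-year of May 24, 1965: 144.
1943 has 365 days, so 365 − 4 = 361 days remain in 1943.
Full years 1944–1964: 15 common + 6 leap = 15×365 + 6×366 = 7671 days.
Total: 361 + 7671 + 144 = 8176 days.

8176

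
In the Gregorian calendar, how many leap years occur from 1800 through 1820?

Years divisible by 4 in [1800, 1820]: 1800, 1804, 1808, 1812, 1816, 1820.
Of these, 1800 is divisible by 100 but not 400, so not leap.
Leap years: 6 − 1 = 5.

5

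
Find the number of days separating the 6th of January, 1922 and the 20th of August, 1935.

4974

Day-of-year of January 6, 1922: 6.
Day-of-year of August 20, 1935: 232.
1922 has 365 days, so 365 − 6 = 359 days remain in 1922.
Full years 1923–1934: 9 common + 3 leap = 9×365 + 3×366 = 4383 days.
Total: 359 + 4383 + 232 = 4974 days.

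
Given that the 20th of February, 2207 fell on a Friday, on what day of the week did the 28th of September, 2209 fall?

Thursday

February 20, 2207 → February 20, 2208: 365 days.
February 20, 2208 → February 20, 2209: 366 days (2208 is a leap year).
February 2209: 28 − 20 = 8 days remain (2209 is not a leap year, so February has 28 days).
Then March (31), April (30), May (31), June (30), July (31), August (31): 31 + 30 + 31 + 30 + 31 + 31 = 184 days.
September 1–28, 2209: 28 days.
Residual: 220 days.
Total: 951 days.
951 mod 7 = 6, so 6 days after Friday is Thursday.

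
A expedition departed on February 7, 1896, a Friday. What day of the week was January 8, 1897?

Friday

Day-of-year of February 7, 1896: 38.
Day-of-year of January 8, 1897: 8.
1896 has 366 days, so 366 − 38 = 328 days remain in 1896.
Total: 328 + 8 = 336 days.
336 is a multiple of 7, so January 8, 1897 falls on the same weekday: Friday.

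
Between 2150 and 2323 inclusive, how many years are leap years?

41

Years divisible by 4: 2152, 2156, …, 2320 — 43 in all.
Of these, 2200, 2300 are divisible by 100 but not 400, so not leap.
Leap years: 43 − 2 = 41.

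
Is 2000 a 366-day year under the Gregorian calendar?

Yes

2000 is a leap year (divisible by 400).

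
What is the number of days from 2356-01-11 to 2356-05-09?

119

January 2356: 31 − 11 = 20 days remain.
Then February 2356 (29), March (31), April (30): 29 + 31 + 30 = 90 days.
May 1–9, 2356: 9 days.
Total: 20 + 90 + 9 = 119 days.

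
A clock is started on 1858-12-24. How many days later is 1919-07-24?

22126

From December 24, 1858 to December 24, 1918: 60 years, of which 14 contain a Feb 29 — 46×365 + 14×366 = 21914 days.
(1900 is not a leap year (divisible by 100 but not 400).)
December 1918: 31 − 24 = 7 days remain.
Then January (31), February 1919 (28), March (31), April (30), May (31), June (30): 31 + 28 + 31 + 30 + 31 + 30 = 181 days.
July 1–24, 1919: 24 days.
Residual: 212 days.
Total: 22126 days.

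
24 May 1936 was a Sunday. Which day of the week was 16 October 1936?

Friday

May 1936: 31 − 24 = 7 days remain.
Then June (30), July (31), August (31), September (30): 30 + 31 + 31 + 30 = 122 days.
October 1–16, 1936: 16 days.
Total: 7 + 122 + 16 = 145 days.
145 mod 7 = 5, so 5 days after Sunday is Friday.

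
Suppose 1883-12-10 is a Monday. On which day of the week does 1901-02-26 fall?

Tuesday

Day-of-year of December 10, 1883: 344.
Day-of-year of February 26, 1901: 57.
1883 has 365 days, so 365 − 344 = 21 days remain in 1883.
Full years 1884–1900: 13 common + 4 leap = 13×365 + 4×366 = 6209 days.
Total: 21 + 6209 + 57 = 6287 days.
6287 mod 7 = 1, so 1 day after Monday is Tuesday.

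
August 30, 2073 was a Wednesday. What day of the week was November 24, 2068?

Count forward from the earlier date (November 24, 2068) to the later (August 30, 2073):
Day-of-year of November 24, 2068: 329.
Day-of-year of August 30, 2073: 242.
2068 has 366 days, so 366 − 329 = 37 days remain in 2068.
Full years: 2069: 365; 2070: 365; 2071: 365; 2072: 366. Sum = 1461.
Total: 37 + 1461 + 242 = 1740 days.
1740 mod 7 = 4, so 4 days before Wednesday is Saturday.

Saturday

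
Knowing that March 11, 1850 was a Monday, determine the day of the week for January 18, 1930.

Saturday

Day-of-year of March 11, 1850: 70.
Day-of-year of January 18, 1930: 18.
1850 has 365 days, so 365 − 70 = 295 days remain in 1850.
Full years 1851–1929: 60 common + 19 leap = 60×365 + 19×366 = 28854 days.
Total: 295 + 28854 + 18 = 29167 days.
29167 mod 7 = 5, so 5 days after Monday is Saturday.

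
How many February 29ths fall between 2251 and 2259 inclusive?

Years divisible by 4 in [2251, 2259]: 2252, 2256.
No century exceptions apply. Count: 2.

2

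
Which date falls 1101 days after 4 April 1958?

9 April 1961

Count 1101 days after April 4, 1958:
April 4, 1958 → April 4, 1959: 365 days.
April 4, 1959 → April 4, 1960: 366 days (1960 is a leap year).
April 4, 1960 → April 4, 1961: 365 days.
Within April 1961: 9 − 4 = 5 days.
Total: 1101 days.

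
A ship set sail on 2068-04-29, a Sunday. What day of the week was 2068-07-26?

April 2068: 30 − 29 = 1 day remains.
Then May (31), June (30): 31 + 30 = 61 days.
July 1–26, 2068: 26 days.
Total: 1 + 61 + 26 = 88 days.
88 mod 7 = 4, so 4 days after Sunday is Thursday.

Thursday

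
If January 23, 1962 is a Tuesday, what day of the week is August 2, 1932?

Count forward from the earlier date (August 2, 1932) to the later (January 23, 1962):
From August 2, 1932 to August 2, 1961: 29 years, of which 7 contain a Feb 29 — 22×365 + 7×366 = 10592 days.
August 1961: 31 − 2 = 29 days remain.
Then September (30), October (31), November (30), December (31): 30 + 31 + 30 + 31 = 122 days.
January 1–23, 1962: 23 days.
Residual: 174 days.
Total: 10766 days.
10766 is a multiple of 7, so August 2, 1932 falls on the same weekday: Tuesday.

Tuesday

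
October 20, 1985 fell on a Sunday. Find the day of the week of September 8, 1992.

Day-of-year of October 20, 1985: 293.
Day-of-year of September 8, 1992: 252.
1985 has 365 days, so 365 − 293 = 72 days remain in 1985.
Full years: 1986: 365; 1987: 365; 1988: 366; 1989: 365; 1990: 365; 1991: 365. Sum = 2191.
Total: 72 + 2191 + 252 = 2515 days.
2515 mod 7 = 2, so 2 days after Sunday is Tuesday.

Tuesday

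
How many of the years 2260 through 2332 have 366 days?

18

Years divisible by 4: 2260, 2264, …, 2332 — 19 in all.
Of these, 2300 is divisible by 100 but not 400, so not leap.
Leap years: 19 − 1 = 18.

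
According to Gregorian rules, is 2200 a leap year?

No

2200 is not a leap year (divisible by 100 but not 400).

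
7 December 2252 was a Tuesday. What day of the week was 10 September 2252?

Friday

Count forward from the earlier date (September 10, 2252) to the later (December 7, 2252):
September 2252: 30 − 10 = 20 days remain.
Then October (31), November (30): 31 + 30 = 61 days.
December 1–7, 2252: 7 days.
Total: 20 + 61 + 7 = 88 days.
88 mod 7 = 4, so 4 days before Tuesday is Friday.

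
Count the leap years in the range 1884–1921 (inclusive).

Years divisible by 4 in [1884, 1921]: 1884, 1888, 1892, 1896, 1900, 1904, 1908, 1912, 1916, 1920.
Of these, 1900 is divisible by 100 but not 400, so not leap.
Leap years: 10 − 1 = 9.

9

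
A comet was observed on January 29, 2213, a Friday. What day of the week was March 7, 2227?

Day-of-year of January 29, 2213: 29.
Day-of-year of March 7, 2227: 66.
2213 has 365 days, so 365 − 29 = 336 days remain in 2213.
Full years 2214–2226: 10 common + 3 leap = 10×365 + 3×366 = 4748 days.
Total: 336 + 4748 + 66 = 5150 days.
5150 mod 7 = 5, so 5 days after Friday is Wednesday.

Wednesday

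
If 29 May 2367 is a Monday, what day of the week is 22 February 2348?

Count forward from the earlier date (February 22, 2348) to the later (May 29, 2367):
Day-of-year of February 22, 2348: 53.
Day-of-year of May 29, 2367: 149.
2348 has 366 days, so 366 − 53 = 313 days remain in 2348.
Full years 2349–2366: 14 common + 4 leap = 14×365 + 4×366 = 6574 days.
Total: 313 + 6574 + 149 = 7036 days.
7036 mod 7 = 1, so 1 day before Monday is Sunday.

Sunday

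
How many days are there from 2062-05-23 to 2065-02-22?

1006

May 23, 2062 → May 23, 2063: 365 days.
May 23, 2063 → May 23, 2064: 366 days (2064 is a leap year).
May 2064: 31 − 23 = 8 days remain.
Then June (30), July (31), August (31), September (30), October (31), November (30), December (31), January (31): 30 + 31 + 31 + 30 + 31 + 30 + 31 + 31 = 245 days.
February 1–22, 2065: 22 days (2065 is not a leap year).
Residual: 275 days.
Total: 1006 days.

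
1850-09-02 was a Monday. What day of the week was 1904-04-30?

From September 2, 1850 to September 2, 1903: 53 years, of which 12 contain a Feb 29 — 41×365 + 12×366 = 19357 days.
(1900 is not a leap year (divisible by 100 but not 400).)
September 1903: 30 − 2 = 28 days remain.
Then October (31), November (30), December (31), January (31), February 1904 (29), March (31): 31 + 30 + 31 + 31 + 29 + 31 = 183 days.
April 1–30, 1904: 30 days.
Residual: 241 days.
Total: 19598 days.
19598 mod 7 = 5, so 5 days after Monday is Saturday.

Saturday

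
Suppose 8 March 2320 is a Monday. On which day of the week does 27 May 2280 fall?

Thursday

Count forward from the earlier date (May 27, 2280) to the later (March 8, 2320):
From May 27, 2280 to May 27, 2319: 39 years, of which 8 contain a Feb 29 — 31×365 + 8×366 = 14243 days.
(2300 is not a leap year (divisible by 100 but not 400).)
May 2319: 31 − 27 = 4 days remain.
Then 9 full months totalling 274 days.
March 1–8, 2320: 8 days.
Residual: 286 days.
Total: 14529 days.
14529 mod 7 = 4, so 4 days before Monday is Thursday.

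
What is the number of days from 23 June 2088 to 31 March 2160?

From June 23, 2088 to June 23, 2159: 71 years, of which 16 contain a Feb 29 — 55×365 + 16×366 = 25931 days.
(2100 is not a leap year (divisible by 100 but not 400).)
June 2159: 30 − 23 = 7 days remain.
Then July (31), August (31), September (30), October (31), November (30), December (31), January (31), February 2160 (29): 31 + 31 + 30 + 31 + 30 + 31 + 31 + 29 = 244 days.
March 1–31, 2160: 31 days.
Residual: 282 days.
Total: 26213 days.

26213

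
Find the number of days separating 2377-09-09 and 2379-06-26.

September 9, 2377 → September 9, 2378: 365 days.
September 2378: 30 − 9 = 21 days remain.
Then October (31), November (30), December (31), January (31), February 2379 (28), March (31), April (30), May (31): 31 + 30 + 31 + 31 + 28 + 31 + 30 + 31 = 243 days.
June 1–26, 2379: 26 days.
Residual: 290 days.
Total: 655 days.

655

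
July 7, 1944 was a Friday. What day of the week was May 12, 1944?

Count forward from the earlier date (May 12, 1944) to the later (July 7, 1944):
May 1944: 31 − 12 = 19 days remain.
Then June (30): 30 days.
July 1–7, 1944: 7 days.
Total: 19 + 30 + 7 = 56 days.
56 is a multiple of 7, so May 12, 1944 falls on the same weekday: Friday.

Friday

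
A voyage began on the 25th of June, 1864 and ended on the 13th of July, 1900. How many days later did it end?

13166

Day-of-year of June 25, 1864: 177.
Day-of-year of July 13, 1900: 194.
1864 has 366 days, so 366 − 177 = 189 days remain in 1864.
Full years 1865–1899: 27 common + 8 leap = 27×365 + 8×366 = 12783 days.
Total: 189 + 12783 + 194 = 13166 days.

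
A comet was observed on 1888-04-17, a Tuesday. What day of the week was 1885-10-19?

Count forward from the earlier date (October 19, 1885) to the later (April 17, 1888):
October 19, 1885 → October 19, 1886: 365 days.
October 19, 1886 → October 19, 1887: 365 days.
October 1887: 31 − 19 = 12 days remain.
Then November (30), December (31), January (31), February 1888 (29), March (31): 30 + 31 + 31 + 29 + 31 = 152 days.
April 1–17, 1888: 17 days.
Residual: 181 days.
Total: 911 days.
911 mod 7 = 1, so 1 day before Tuesday is Monday.

Monday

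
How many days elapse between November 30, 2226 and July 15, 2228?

593

November 2226: 30 − 30 = 0 days remain.
Then 19 full months totalling 578 days.
July 1–15, 2228: 15 days.
Total: 0 + 578 + 15 = 593 days.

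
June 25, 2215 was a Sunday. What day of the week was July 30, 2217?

June 2215: 30 − 25 = 5 days remain.
Then 24 full months totalling 731 days.
July 1–30, 2217: 30 days.
Total: 5 + 731 + 30 = 766 days.
766 mod 7 = 3, so 3 days after Sunday is Wednesday.

Wednesday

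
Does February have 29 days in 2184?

2184 is a leap year.

Yes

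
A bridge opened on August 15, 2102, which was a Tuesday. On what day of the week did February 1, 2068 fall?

Count forward from the earlier date (February 1, 2068) to the later (August 15, 2102):
Day-of-year of February 1, 2068: 32.
Day-of-year of August 15, 2102: 227.
2068 has 366 days, so 366 − 32 = 334 days remain in 2068.
Full years 2069–2101: 26 common + 7 leap = 26×365 + 7×366 = 12052 days.
Total: 334 + 12052 + 227 = 12613 days.
12613 mod 7 = 6, so 6 days before Tuesday is Wednesday.

Wednesday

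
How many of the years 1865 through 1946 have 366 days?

Years divisible by 4: 1868, 1872, …, 1944 — 20 in all.
Of these, 1900 is divisible by 100 but not 400, so not leap.
Leap years: 20 − 1 = 19.

19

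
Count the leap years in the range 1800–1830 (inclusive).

Years divisible by 4 in [1800, 1830]: 1800, 1804, 1808, 1812, 1816, 1820, 1824, 1828.
Of these, 1800 is divisible by 100 but not 400, so not leap.
Leap years: 8 − 1 = 7.

7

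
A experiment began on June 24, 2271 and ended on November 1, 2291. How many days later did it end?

7435

Day-of-year of June 24, 2271: 175.
Day-of-year of November 1, 2291: 305.
2271 has 365 days, so 365 − 175 = 190 days remain in 2271.
Full years 2272–2290: 14 common + 5 leap = 14×365 + 5×366 = 6940 days.
Total: 190 + 6940 + 305 = 7435 days.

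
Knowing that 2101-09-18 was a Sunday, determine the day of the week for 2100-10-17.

Sunday

Count forward from the earlier date (October 17, 2100) to the later (September 18, 2101):
October 2100: 31 − 17 = 14 days remain.
Then 10 full months totalling 304 days.
September 1–18, 2101: 18 days.
Residual: 336 days.
Total: 336 days.
336 is a multiple of 7, so 2100-10-17 falls on the same weekday: Sunday.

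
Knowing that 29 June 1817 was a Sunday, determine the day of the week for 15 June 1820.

Thursday

Day-of-year of June 29, 1817: 180.
Day-of-year of June 15, 1820: 167.
1817 has 365 days, so 365 − 180 = 185 days remain in 1817.
Full years: 1818: 365; 1819: 365. Sum = 730.
Total: 185 + 730 + 167 = 1082 days.
1082 mod 7 = 4, so 4 days after Sunday is Thursday.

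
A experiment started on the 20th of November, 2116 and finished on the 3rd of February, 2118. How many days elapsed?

440

Day-of-year of November 20, 2116: 325.
Day-of-year of February 3, 2118: 34.
2116 has 366 days, so 366 − 325 = 41 days remain in 2116.
Full years: 2117: 365. Sum = 365.
Total: 41 + 365 + 34 = 440 days.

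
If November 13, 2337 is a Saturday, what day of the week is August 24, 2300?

Friday

Count forward from the earlier date (August 24, 2300) to the later (November 13, 2337):
From August 24, 2300 to August 24, 2337: 37 years, of which 9 contain a Feb 29 — 28×365 + 9×366 = 13514 days.
August 2337: 31 − 24 = 7 days remain.
Then September (30), October (31): 30 + 31 = 61 days.
November 1–13, 2337: 13 days.
Residual: 81 days.
Total: 13595 days.
13595 mod 7 = 1, so 1 day before Saturday is Friday.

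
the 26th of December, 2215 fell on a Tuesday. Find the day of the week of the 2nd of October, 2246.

Friday

Day-of-year of December 26, 2215: 360.
Day-of-year of October 2, 2246: 275.
2215 has 365 days, so 365 − 360 = 5 days remain in 2215.
Full years 2216–2245: 22 common + 8 leap = 22×365 + 8×366 = 10958 days.
Total: 5 + 10958 + 275 = 11238 days.
11238 mod 7 = 3, so 3 days after Tuesday is Friday.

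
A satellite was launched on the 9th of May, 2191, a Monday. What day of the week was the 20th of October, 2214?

Thursday

Day-of-year of May 9, 2191: 129.
Day-of-year of October 20, 2214: 293.
2191 has 365 days, so 365 − 129 = 236 days remain in 2191.
Full years 2192–2213: 17 common + 5 leap = 17×365 + 5×366 = 8035 days.
Total: 236 + 8035 + 293 = 8564 days.
8564 mod 7 = 3, so 3 days after Monday is Thursday.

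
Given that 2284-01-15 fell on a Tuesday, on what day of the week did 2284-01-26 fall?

Saturday

Within January 2284: 26 − 15 = 11 days.
11 mod 7 = 4, so 4 days after Tuesday is Saturday.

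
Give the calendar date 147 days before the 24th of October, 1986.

the 30th of May, 1986

Count 147 days before October 24, 1986:
May 1986: 31 − 30 = 1 day remains.
Then June (30), July (31), August (31), September (30): 30 + 31 + 31 + 30 = 122 days.
October 1–24, 1986: 24 days.
Total: 1 + 122 + 24 = 147 days.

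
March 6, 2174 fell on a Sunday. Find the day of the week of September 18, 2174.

Sunday

March 2174: 31 − 6 = 25 days remain.
Then April (30), May (31), June (30), July (31), August (31): 30 + 31 + 30 + 31 + 31 = 153 days.
September 1–18, 2174: 18 days.
Total: 25 + 153 + 18 = 196 days.
196 is a multiple of 7, so September 18, 2174 falls on the same weekday: Sunday.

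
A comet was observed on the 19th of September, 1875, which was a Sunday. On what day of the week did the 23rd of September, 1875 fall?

Thursday

Within September 1875: 23 − 19 = 4 days.
4 mod 7 = 4, so 4 days after Sunday is Thursday.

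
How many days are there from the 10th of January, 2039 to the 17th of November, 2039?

January 2039: 31 − 10 = 21 days remain.
Then 9 full months totalling 273 days.
November 1–17, 2039: 17 days.
Total: 21 + 273 + 17 = 311 days.

311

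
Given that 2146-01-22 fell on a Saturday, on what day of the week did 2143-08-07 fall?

Wednesday

Count forward from the earlier date (August 7, 2143) to the later (January 22, 2146):
August 7, 2143 → August 7, 2144: 366 days (2144 is a leap year).
August 7, 2144 → August 7, 2145: 365 days.
August 2145: 31 − 7 = 24 days remain.
Then September (30), October (31), November (30), December (31): 30 + 31 + 30 + 31 = 122 days.
January 1–22, 2146: 22 days.
Residual: 168 days.
Total: 899 days.
899 mod 7 = 3, so 3 days before Saturday is Wednesday.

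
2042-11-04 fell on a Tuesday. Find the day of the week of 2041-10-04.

Count forward from the earlier date (October 4, 2041) to the later (November 4, 2042):
Day-of-year of October 4, 2041: 277.
Day-of-year of November 4, 2042: 308.
2041 has 365 days, so 365 − 277 = 88 days remain in 2041.
Total: 88 + 308 = 396 days.
396 mod 7 = 4, so 4 days before Tuesday is Friday.

Friday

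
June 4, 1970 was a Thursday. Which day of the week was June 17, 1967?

Saturday

Count forward from the earlier date (June 17, 1967) to the later (June 4, 1970):
June 17, 1967 → June 17, 1968: 366 days (1968 is a leap year).
June 17, 1968 → June 17, 1969: 365 days.
June 1969: 30 − 17 = 13 days remain.
Then 11 full months totalling 335 days.
June 1–4, 1970: 4 days.
Residual: 352 days.
Total: 1083 days.
1083 mod 7 = 5, so 5 days before Thursday is Saturday.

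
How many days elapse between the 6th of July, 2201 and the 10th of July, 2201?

Within July 2201: 10 − 6 = 4 days.

4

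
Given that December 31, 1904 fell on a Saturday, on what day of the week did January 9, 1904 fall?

Saturday

Count forward from the earlier date (January 9, 1904) to the later (December 31, 1904):
January 1904: 31 − 9 = 22 days remain.
Then 10 full months totalling 304 days.
December 1–31, 1904: 31 days.
Total: 22 + 304 + 31 = 357 days.
357 is a multiple of 7, so January 9, 1904 falls on the same weekday: Saturday.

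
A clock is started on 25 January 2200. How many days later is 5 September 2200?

January 2200: 31 − 25 = 6 days remain.
Then February 2200 (28), March (31), April (30), May (31), June (30), July (31), August (31): 28 + 31 + 30 + 31 + 30 + 31 + 31 = 212 days.
September 1–5, 2200: 5 days.
Total: 6 + 212 + 5 = 223 days.

223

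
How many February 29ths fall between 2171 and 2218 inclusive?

11

Years divisible by 4 in [2171, 2218]: 2172, 2176, 2180, 2184, 2188, 2192, 2196, 2200, 2204, 2208, 2212, 2216.
Of these, 2200 is divisible by 100 but not 400, so not leap.
Leap years: 12 − 1 = 11.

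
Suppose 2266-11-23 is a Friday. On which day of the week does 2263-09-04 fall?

Count forward from the earlier date (September 4, 2263) to the later (November 23, 2266):
Day-of-year of September 4, 2263: 247.
Day-of-year of November 23, 2266: 327.
2263 has 365 days, so 365 − 247 = 118 days remain in 2263.
Full years: 2264: 366; 2265: 365. Sum = 731.
Total: 118 + 731 + 327 = 1176 days.
1176 is a multiple of 7, so 2263-09-04 falls on the same weekday: Friday.

Friday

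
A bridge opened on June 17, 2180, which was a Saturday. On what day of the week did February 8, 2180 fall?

Tuesday

Count forward from the earlier date (February 8, 2180) to the later (June 17, 2180):
February 2180: 29 − 8 = 21 days remain (2180 is a leap year, so February has 29 days).
Then March (31), April (30), May (31): 31 + 30 + 31 = 92 days.
June 1–17, 2180: 17 days.
Total: 21 + 92 + 17 = 130 days.
130 mod 7 = 4, so 4 days before Saturday is Tuesday.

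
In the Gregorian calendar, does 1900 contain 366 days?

1900 is not a leap year (divisible by 100 but not 400).

No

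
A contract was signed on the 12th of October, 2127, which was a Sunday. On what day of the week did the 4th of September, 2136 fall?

Tuesday

Day-of-year of October 12, 2127: 285.
Day-of-year of September 4, 2136: 248.
2127 has 365 days, so 365 − 285 = 80 days remain in 2127.
Full years 2128–2135: 6 common + 2 leap = 6×365 + 2×366 = 2922 days.
Total: 80 + 2922 + 248 = 3250 days.
3250 mod 7 = 2, so 2 days after Sunday is Tuesday.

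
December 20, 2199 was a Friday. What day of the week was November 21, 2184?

Sunday

Count forward from the earlier date (November 21, 2184) to the later (December 20, 2199):
Day-of-year of November 21, 2184: 326.
Day-of-year of December 20, 2199: 354.
2184 has 366 days, so 366 − 326 = 40 days remain in 2184.
Full years 2185–2198: 11 common + 3 leap = 11×365 + 3×366 = 5113 days.
Total: 40 + 5113 + 354 = 5507 days.
5507 mod 7 = 5, so 5 days before Friday is Sunday.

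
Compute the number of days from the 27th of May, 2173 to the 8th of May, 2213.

14590

Day-of-year of May 27, 2173: 147.
Day-of-year of May 8, 2213: 128.
2173 has 365 days, so 365 − 147 = 218 days remain in 2173.
Full years 2174–2212: 30 common + 9 leap = 30×365 + 9×366 = 14244 days.
Total: 218 + 14244 + 128 = 14590 days.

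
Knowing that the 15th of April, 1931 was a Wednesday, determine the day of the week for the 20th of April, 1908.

Count forward from the earlier date (April 20, 1908) to the later (April 15, 1931):
From April 20, 1908 to April 20, 1930: 22 years, of which 5 contain a Feb 29 — 17×365 + 5×366 = 8035 days.
April 1930: 30 − 20 = 10 days remain.
Then 11 full months totalling 335 days.
April 1–15, 1931: 15 days.
Residual: 360 days.
Total: 8395 days.
8395 mod 7 = 2, so 2 days before Wednesday is Monday.

Monday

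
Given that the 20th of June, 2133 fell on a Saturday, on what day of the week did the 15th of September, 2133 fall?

Tuesday

June 2133: 30 − 20 = 10 days remain.
Then July (31), August (31): 31 + 31 = 62 days.
September 1–15, 2133: 15 days.
Total: 10 + 62 + 15 = 87 days.
87 mod 7 = 3, so 3 days after Saturday is Tuesday.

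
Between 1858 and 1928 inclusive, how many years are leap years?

17

Years divisible by 4: 1860, 1864, …, 1928 — 18 in all.
Of these, 1900 is divisible by 100 but not 400, so not leap.
Leap years: 18 − 1 = 17.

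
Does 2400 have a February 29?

2400 is a leap year (divisible by 400).

Yes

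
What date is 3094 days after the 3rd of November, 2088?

the 24th of April, 2097

Count 3094 days after November 3, 2088:
From November 3, 2088 to November 3, 2096: 8 years, of which 2 contain a Feb 29 — 6×365 + 2×366 = 2922 days.
November 2096: 30 − 3 = 27 days remain.
Then December (31), January (31), February 2097 (28), March (31): 31 + 31 + 28 + 31 = 121 days.
April 1–24, 2097: 24 days.
Residual: 172 days.
Total: 3094 days.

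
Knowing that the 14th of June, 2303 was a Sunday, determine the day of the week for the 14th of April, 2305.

June 14, 2303 → June 14, 2304: 366 days (2304 is a leap year).
June 2304: 30 − 14 = 16 days remain.
Then 9 full months totalling 274 days.
April 1–14, 2305: 14 days.
Residual: 304 days.
Total: 670 days.
670 mod 7 = 5, so 5 days after Sunday is Friday.

Friday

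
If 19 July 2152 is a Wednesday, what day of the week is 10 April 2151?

Count forward from the earlier date (April 10, 2151) to the later (July 19, 2152):
April 10, 2151 → April 10, 2152: 366 days (2152 is a leap year).
April 2152: 30 − 10 = 20 days remain.
Then May (31), June (30): 31 + 30 = 61 days.
July 1–19, 2152: 19 days.
Residual: 100 days.
Total: 466 days.
466 mod 7 = 4, so 4 days before Wednesday is Saturday.

Saturday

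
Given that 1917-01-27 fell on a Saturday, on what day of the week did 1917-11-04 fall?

January 1917: 31 − 27 = 4 days remain.
Then 9 full months totalling 273 days.
November 1–4, 1917: 4 days.
Total: 4 + 273 + 4 = 281 days.
281 mod 7 = 1, so 1 day after Saturday is Sunday.

Sunday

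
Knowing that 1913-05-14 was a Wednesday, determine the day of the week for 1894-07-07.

Count forward from the earlier date (July 7, 1894) to the later (May 14, 1913):
From July 7, 1894 to July 7, 1912: 18 years, of which 4 contain a Feb 29 — 14×365 + 4×366 = 6574 days.
(1900 is not a leap year (divisible by 100 but not 400).)
July 1912: 31 − 7 = 24 days remain.
Then 9 full months totalling 273 days.
May 1–14, 1913: 14 days.
Residual: 311 days.
Total: 6885 days.
6885 mod 7 = 4, so 4 days before Wednesday is Saturday.

Saturday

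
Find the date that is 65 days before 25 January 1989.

21 November 1988

Count 65 days before January 25, 1989:
November 1988: 30 − 21 = 9 days remain.
Then December (31): 31 days.
January 1–25, 1989: 25 days.
Total: 9 + 31 + 25 = 65 days.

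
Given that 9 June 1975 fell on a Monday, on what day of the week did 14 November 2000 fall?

Day-of-year of June 9, 1975: 160.
Day-of-year of November 14, 2000: 319.
1975 has 365 days, so 365 − 160 = 205 days remain in 1975.
Full years 1976–1999: 18 common + 6 leap = 18×365 + 6×366 = 8766 days.
Total: 205 + 8766 + 319 = 9290 days.
9290 mod 7 = 1, so 1 day after Monday is Tuesday.

Tuesday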